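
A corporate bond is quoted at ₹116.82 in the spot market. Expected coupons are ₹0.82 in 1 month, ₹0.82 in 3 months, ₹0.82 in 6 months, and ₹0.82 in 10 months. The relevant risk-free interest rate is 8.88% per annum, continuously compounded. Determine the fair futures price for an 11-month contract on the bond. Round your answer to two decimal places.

₹123.30

PV(coupons) I = 0.82·e^(−0.0888·1/12) + 0.82·e^(−0.0888·3/12) + 0.82·e^(−0.0888·6/12) + 0.82·e^(−0.0888·10/12)
I = 0.8140 + 0.8020 + 0.7844 + 0.7615 = 3.1619
F = (S − I)·e^(rT) = (116.82 − 3.1619) · e^(0.0888·11/12)
= 113.6581 · e^0.081400 = 113.6581 × 1.084805 = ₹123.30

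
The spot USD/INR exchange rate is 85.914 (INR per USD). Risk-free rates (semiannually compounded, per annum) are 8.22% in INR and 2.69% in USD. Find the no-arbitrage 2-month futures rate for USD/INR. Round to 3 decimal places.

86.688

By covered interest parity, F = S · (1+r_INR/2)^(2T) / (1+r_USD/2)^(2T)
= 85.914 × 1.013516 / 1.004463 = 85.914 × 1.009013
F = 86.688 INR per USD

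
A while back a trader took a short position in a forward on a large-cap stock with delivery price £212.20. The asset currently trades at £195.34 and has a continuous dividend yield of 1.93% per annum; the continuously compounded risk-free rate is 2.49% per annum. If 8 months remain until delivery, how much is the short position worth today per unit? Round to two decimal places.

£15.86

Current fair forward for the remaining 8 months: F = S·e^((r − q)·T), (r − q) = 0.0249 − 0.0193 = 0.0056
F = 195.34 · e^(0.0056 × 8/12) = 195.34 × 1.003740 = 196.0706
Value of long forward = (F − K)·e^(−rT) = (196.0706 − 212.20) · e^(−0.0249·8/12)
= -16.1294 × 0.983537 = -15.86
Short position value = −(long value) = £15.86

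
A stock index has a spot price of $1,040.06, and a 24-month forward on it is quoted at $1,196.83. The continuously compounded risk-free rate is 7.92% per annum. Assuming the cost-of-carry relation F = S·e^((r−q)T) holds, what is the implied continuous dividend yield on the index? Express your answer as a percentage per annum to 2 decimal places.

From F = S·e^((r−q)T): (r − q) = ln(F/S)/T
ln(1196.83/1040.06) = ln(1.150732) = 0.140398
(r − q) = 0.140398 / (24/12) = 0.070199
q = r − ln(F/S)/T = 0.0792 − 0.070199 = 0.009001
q = 0.90%

0.90%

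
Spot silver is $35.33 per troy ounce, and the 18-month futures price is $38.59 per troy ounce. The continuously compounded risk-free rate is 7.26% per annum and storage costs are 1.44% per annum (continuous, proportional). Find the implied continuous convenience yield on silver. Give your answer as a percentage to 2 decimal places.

F = S·e^((r+u−y)T) ⇒ (r+u−y) = ln(F/S)/T
ln(38.59/35.33) = 0.088261; /T ⇒ 0.058841
y = r + u − ln(F/S)/T = 0.0726 + 0.0144 − 0.058841 = 0.028159
y = 2.82%

2.82%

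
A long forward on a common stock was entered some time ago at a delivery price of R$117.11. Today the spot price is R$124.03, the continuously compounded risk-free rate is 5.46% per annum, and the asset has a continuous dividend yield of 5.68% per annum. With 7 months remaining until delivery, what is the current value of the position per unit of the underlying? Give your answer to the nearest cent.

Current fair forward for the remaining 7 months: F = S·e^((r − q)·T), (r − q) = 0.0546 − 0.0568 = -0.0022
F = 124.03 · e^(-0.0022 × 7/12) = 124.03 × 0.998717 = 123.8709
Value of long forward = (F − K)·e^(−rT) = (123.8709 − 117.11) · e^(−0.0546·7/12)
= 6.7609 × 0.968652 = 6.55

R$6.55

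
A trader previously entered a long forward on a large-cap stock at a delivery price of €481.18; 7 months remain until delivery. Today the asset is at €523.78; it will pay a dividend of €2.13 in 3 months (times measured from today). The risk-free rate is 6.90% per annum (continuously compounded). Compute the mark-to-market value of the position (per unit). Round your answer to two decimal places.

PV(remaining dividends) I = 2.13·e^(−0.0690·3/12) = 2.0936
Current forward F = (S − I)·e^(rT) = (523.78 − 2.0936)·e^(0.0690·7/12) = 521.6864 × 1.041071 = 543.1126
Value (long) = (F − K)·e^(−rT) = (543.1126 − 481.18) × 0.960549 = 59.4893
Value = €59.49

€59.49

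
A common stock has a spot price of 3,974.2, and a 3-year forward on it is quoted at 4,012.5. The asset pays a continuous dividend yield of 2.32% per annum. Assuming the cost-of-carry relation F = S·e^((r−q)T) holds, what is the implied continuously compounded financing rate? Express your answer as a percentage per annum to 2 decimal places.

2.64%

From F = S·e^((r−q)T): (r − q) = ln(F/S)/T
ln(4012.5/3974.2) = ln(1.009637) = 0.009591
(r − q) = 0.009591 / (3) = 0.003197
r = ln(F/S)/T + q = 0.003197 + 0.0232 = 0.026397
r = 2.64%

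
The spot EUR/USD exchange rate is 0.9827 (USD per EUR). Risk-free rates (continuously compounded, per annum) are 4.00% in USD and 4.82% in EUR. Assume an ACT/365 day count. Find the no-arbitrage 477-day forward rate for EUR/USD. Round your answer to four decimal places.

0.9722

F = S·e^((r_USD − r_EUR)T) = 0.9827 · e^((0.0400 − 0.0482) × 477/365)
= 0.9827 · e^-0.010716 = 0.9827 × 0.989341
F = 0.9722 USD per EUR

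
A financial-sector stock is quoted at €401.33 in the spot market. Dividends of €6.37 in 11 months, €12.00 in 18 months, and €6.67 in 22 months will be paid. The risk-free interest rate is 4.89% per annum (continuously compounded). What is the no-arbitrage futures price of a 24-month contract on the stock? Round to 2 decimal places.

PV(dividends) I = 6.37·e^(−0.0489·11/12) + 12.00·e^(−0.0489·18/12) + 6.67·e^(−0.0489·22/12)
I = 6.0908 + 11.1513 + 6.0981 = 23.3402
F = (S − I)·e^(rT) = (401.33 − 23.3402) · e^(0.0489·24/12)
= 377.9898 · e^0.097800 = 377.9898 × 1.102742 = €416.83

€416.83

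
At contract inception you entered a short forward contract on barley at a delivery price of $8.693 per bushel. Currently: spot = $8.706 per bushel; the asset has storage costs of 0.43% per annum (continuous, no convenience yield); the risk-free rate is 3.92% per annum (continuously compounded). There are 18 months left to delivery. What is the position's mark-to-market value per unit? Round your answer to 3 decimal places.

-$0.566 per bushel

Current fair forward for the remaining 18 months: F = S·e^((r + u)·T), (r + u) = 0.0392 + 0.0043 = 0.0435
F = 8.706 · e^(0.0435 × 18/12) = 8.706 × 1.067426 = 9.2930
Value of long forward = (F − K)·e^(−rT) = (9.2930 − 8.693) · e^(−0.0392·18/12)
= 0.6000 × 0.942895 = 0.566
Short position value = −(long value) = -$0.566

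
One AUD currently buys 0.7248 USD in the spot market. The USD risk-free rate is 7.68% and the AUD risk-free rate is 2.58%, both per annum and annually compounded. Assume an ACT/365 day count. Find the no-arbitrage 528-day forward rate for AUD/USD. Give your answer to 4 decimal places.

By covered interest parity, F = S · (1+r_USD)^T / (1+r_AUD)^T
= 0.7248 × 1.112976 / 1.037536 = 0.7248 × 1.072711
F = 0.7775 USD per AUD

0.7775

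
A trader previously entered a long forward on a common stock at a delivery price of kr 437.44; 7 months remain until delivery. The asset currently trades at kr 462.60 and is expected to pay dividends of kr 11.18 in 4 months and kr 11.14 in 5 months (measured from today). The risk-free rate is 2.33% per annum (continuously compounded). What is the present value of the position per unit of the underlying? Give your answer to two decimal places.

kr 8.94

PV(remaining dividends) I = 11.18·e^(−0.0233·4/12) + 11.14·e^(−0.0233·5/12) = 22.1259
Current forward F = (S − I)·e^(rT) = (462.60 − 22.1259)·e^(0.0233·7/12) = 440.4741 × 1.013684 = 446.5015
Value (long) = (F − K)·e^(−rT) = (446.5015 − 437.44) × 0.986500 = 8.9392
Value = kr 8.94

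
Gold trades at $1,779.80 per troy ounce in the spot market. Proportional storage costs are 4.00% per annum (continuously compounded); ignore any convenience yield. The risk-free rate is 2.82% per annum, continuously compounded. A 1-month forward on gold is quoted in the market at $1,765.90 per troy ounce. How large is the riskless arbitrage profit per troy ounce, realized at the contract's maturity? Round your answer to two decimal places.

Fair forward: F* = S·e^(carry·T), with carry = (r + u) = 0.0282 + 0.0400 = 0.0682
F* = 1779.80 · e^(0.0682 × 1/12) = 1779.80 · e^0.00568333 = 1779.80 × 1.00569951 = $1789.9440
Market $1765.90 < fair $1789.9440: forward underpriced → reverse cash-and-carry (short spot, go long the forward).
At maturity, profit = |F_mkt − F*| = |1765.90 − 1789.9440| = $24.04 per troy ounce

$24.04 per troy ounce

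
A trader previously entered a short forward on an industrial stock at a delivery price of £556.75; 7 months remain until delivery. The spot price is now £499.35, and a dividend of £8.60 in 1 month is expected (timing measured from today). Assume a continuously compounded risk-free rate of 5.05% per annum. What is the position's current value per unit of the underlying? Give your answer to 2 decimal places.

£49.80

PV(remaining dividends) I = 8.60·e^(−0.0505·1/12) = 8.5639
Current forward F = (S − I)·e^(rT) = (499.35 − 8.5639)·e^(0.0505·7/12) = 490.7861 × 1.029897 = 505.4591
Value (long) = (F − K)·e^(−rT) = (505.4591 − 556.75) × 0.970971 = -49.8020
Short position value = −(long value) = £49.80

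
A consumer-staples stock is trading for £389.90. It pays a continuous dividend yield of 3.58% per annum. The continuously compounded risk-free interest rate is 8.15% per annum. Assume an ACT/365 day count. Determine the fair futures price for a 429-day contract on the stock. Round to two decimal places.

£411.42

F = S·e^((r − q)T) = 389.90 · e^((0.0815 − 0.0358) × 429/365)
= 389.90 · e^0.053713 = 389.90 × 1.055182
F = £411.42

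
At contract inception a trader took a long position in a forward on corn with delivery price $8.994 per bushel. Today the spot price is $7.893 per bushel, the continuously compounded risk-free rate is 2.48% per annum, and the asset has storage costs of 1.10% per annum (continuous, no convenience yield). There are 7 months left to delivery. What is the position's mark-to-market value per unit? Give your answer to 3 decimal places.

-$0.921 per bushel

Current fair forward for the remaining 7 months: F = S·e^((r + u)·T), (r + u) = 0.0248 + 0.0110 = 0.0358
F = 7.893 · e^(0.0358 × 7/12) = 7.893 × 1.021103 = 8.0596
Value of long forward = (F − K)·e^(−rT) = (8.0596 − 8.994) · e^(−0.0248·7/12)
= -0.9344 × 0.985637 = -0.921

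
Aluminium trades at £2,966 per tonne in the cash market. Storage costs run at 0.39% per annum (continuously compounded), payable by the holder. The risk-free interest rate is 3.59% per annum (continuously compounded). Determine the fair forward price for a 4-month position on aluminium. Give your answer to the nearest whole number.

Net carry = r + u − y = 0.0359 + 0.0039 − 0.0000 = 0.0398
F = S·e^((r+u−y)T) = 2966 · e^(0.0398 × 4/12) = 2966 · e^0.013267
= 2966 × 1.013355 = £3,006 per tonne

£3,006 per tonne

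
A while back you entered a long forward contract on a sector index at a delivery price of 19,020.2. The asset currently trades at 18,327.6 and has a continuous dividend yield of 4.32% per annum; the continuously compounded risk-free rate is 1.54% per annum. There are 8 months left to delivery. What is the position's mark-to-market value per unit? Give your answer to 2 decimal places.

Current fair forward for the remaining 8 months: F = S·e^((r − q)·T), (r − q) = 0.0154 − 0.0432 = -0.0278
F = 18327.6 · e^(-0.0278 × 8/12) = 18327.6 × 0.98163735 = 17991.0567
Value of long forward = (F − K)·e^(−rT) = (17991.0567 − 19020.2) · e^(−0.0154·8/12)
= -1029.1433 × 0.98978586 = -1018.63

-1018.63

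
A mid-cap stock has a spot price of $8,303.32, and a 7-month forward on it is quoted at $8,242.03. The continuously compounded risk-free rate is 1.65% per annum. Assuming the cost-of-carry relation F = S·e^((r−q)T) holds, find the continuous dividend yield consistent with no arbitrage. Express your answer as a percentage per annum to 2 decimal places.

2.92%

From F = S·e^((r−q)T): (r − q) = ln(F/S)/T
ln(8242.03/8303.32) = ln(0.992619) = -0.007408
(r − q) = -0.007408 / (7/12) = -0.012699
q = r − ln(F/S)/T = 0.0165 + 0.012699 = 0.029199
q = 2.92%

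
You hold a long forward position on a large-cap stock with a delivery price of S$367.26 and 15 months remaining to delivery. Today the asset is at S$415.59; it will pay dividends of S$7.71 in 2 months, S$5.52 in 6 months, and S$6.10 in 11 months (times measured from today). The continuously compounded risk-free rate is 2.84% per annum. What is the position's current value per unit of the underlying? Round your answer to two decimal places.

S$42.08

PV(remaining dividends) I = 7.71·e^(−0.0284·2/12) + 5.52·e^(−0.0284·6/12) + 6.10·e^(−0.0284·11/12) = 19.0590
Current forward F = (S − I)·e^(rT) = (415.59 − 19.0590)·e^(0.0284·15/12) = 396.5310 × 1.036138 = 410.8608
Value (long) = (F − K)·e^(−rT) = (410.8608 − 367.26) × 0.965123 = 42.0801
Value = S$42.08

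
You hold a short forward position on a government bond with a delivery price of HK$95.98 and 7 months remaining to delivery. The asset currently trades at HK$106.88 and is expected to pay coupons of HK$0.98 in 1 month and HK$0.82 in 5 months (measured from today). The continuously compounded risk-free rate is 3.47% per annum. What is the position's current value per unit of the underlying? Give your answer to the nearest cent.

PV(remaining coupons) I = 0.98·e^(−0.0347·1/12) + 0.82·e^(−0.0347·5/12) = 1.7854
Current forward F = (S − I)·e^(rT) = (106.88 − 1.7854)·e^(0.0347·7/12) = 105.0946 × 1.020448 = 107.2436
Value (long) = (F − K)·e^(−rT) = (107.2436 − 95.98) × 0.979962 = 11.0379
Short position value = −(long value) = -HK$11.04

-HK$11.04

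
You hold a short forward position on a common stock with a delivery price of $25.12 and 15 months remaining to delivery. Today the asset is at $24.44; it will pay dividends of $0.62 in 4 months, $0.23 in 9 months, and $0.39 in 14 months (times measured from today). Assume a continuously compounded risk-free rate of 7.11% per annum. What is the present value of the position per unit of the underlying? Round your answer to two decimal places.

-$0.27

PV(remaining dividends) I = 0.62·e^(−0.0711·4/12) + 0.23·e^(−0.0711·9/12) + 0.39·e^(−0.0711·14/12) = 1.1825
Current forward F = (S − I)·e^(rT) = (24.44 − 1.1825)·e^(0.0711·15/12) = 23.2575 × 1.092944 = 25.4191
Value (long) = (F − K)·e^(−rT) = (25.4191 − 25.12) × 0.914960 = 0.2737
Short position value = −(long value) = -$0.27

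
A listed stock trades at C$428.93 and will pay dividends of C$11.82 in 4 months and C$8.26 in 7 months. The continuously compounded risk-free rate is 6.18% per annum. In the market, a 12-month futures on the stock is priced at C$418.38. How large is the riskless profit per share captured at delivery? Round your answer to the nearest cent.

PV(dividends) I = 11.82·e^(−0.0618·4/12) + 8.26·e^(−0.0618·7/12) = 19.5465
Fair futures F* = (S − I)·e^(rT) = (428.93 − 19.5465)·e^0.061800 = 409.3835 × 1.063750 = 435.4817
Market C$418.38 < fair 435.4817: forward underpriced → reverse cash-and-carry (short the stock, invest proceeds at r, pay the dividends, go long the forward).
Profit at T = |F_mkt − F*| = |418.38 − 435.4817| = C$17.10 per share

C$17.10 per share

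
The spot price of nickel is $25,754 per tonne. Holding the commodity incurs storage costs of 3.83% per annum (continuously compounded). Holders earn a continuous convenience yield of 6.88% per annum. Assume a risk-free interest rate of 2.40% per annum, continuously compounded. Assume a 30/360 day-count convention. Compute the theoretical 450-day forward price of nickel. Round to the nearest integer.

Net carry = r + u − y = 0.0240 + 0.0383 − 0.0688 = -0.0065
F = S·e^((r+u−y)T) = 25754 · e^(-0.0065 × 450/360) = 25754 · e^-0.008125
= 25754 × 0.991908 = $25,546 per tonne

$25,546 per tonne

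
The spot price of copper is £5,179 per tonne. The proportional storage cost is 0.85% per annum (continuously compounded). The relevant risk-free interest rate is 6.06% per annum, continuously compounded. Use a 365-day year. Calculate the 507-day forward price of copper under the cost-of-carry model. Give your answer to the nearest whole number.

Net carry = r + u − y = 0.0606 + 0.0085 − 0.0000 = 0.0691
F = S·e^((r+u−y)T) = 5179 · e^(0.0691 × 507/365) = 5179 · e^0.095983
= 5179 × 1.100740 = £5,701 per tonne

£5,701 per tonne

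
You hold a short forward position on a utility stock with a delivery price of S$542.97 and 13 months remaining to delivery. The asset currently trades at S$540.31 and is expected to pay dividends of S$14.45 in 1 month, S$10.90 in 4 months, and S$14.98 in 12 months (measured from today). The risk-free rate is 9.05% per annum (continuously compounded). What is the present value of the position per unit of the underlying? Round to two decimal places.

PV(remaining dividends) I = 14.45·e^(−0.0905·1/12) + 10.90·e^(−0.0905·4/12) + 14.98·e^(−0.0905·12/12) = 38.6014
Current forward F = (S − I)·e^(rT) = (540.31 − 38.6014)·e^(0.0905·13/12) = 501.7086 × 1.103009 = 553.3891
Value (long) = (F − K)·e^(−rT) = (553.3891 − 542.97) × 0.906611 = 9.4461
Short position value = −(long value) = -S$9.45

-S$9.45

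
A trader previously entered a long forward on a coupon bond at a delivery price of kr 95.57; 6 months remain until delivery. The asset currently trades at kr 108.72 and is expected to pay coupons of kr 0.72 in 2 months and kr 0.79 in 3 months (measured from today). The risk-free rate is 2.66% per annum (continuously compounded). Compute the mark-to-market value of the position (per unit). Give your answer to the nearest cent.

kr 12.91

PV(remaining coupons) I = 0.72·e^(−0.0266·2/12) + 0.79·e^(−0.0266·3/12) = 1.5016
Current forward F = (S − I)·e^(rT) = (108.72 − 1.5016)·e^(0.0266·6/12) = 107.2184 × 1.013389 = 108.6539
Value (long) = (F − K)·e^(−rT) = (108.6539 − 95.57) × 0.986788 = 12.9110
Value = kr 12.91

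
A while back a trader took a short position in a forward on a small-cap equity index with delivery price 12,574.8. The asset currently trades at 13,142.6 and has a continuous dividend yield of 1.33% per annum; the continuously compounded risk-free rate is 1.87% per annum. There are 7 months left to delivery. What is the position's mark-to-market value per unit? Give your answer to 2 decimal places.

Current fair forward for the remaining 7 months: F = S·e^((r − q)·T), (r − q) = 0.0187 − 0.0133 = 0.0054
F = 13142.6 · e^(0.0054 × 7/12) = 13142.6 × 1.00315497 = 13184.0645
Value of long forward = (F − K)·e^(−rT) = (13184.0645 − 12574.8) · e^(−0.0187·7/12)
= 609.2645 × 0.98915095 = 602.65
Short position value = −(long value) = -602.65

-602.65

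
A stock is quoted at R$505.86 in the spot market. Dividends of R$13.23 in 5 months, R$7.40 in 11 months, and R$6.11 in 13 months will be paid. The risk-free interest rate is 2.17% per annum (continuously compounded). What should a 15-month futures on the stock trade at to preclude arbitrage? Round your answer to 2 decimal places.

PV(dividends) I = 13.23·e^(−0.0217·5/12) + 7.40·e^(−0.0217·11/12) + 6.11·e^(−0.0217·13/12)
I = 13.1109 + 7.2543 + 5.9680 = 26.3332
F = (S − I)·e^(rT) = (505.86 − 26.3332) · e^(0.0217·15/12)
= 479.5268 · e^0.027125 = 479.5268 × 1.027496 = R$492.71

R$492.71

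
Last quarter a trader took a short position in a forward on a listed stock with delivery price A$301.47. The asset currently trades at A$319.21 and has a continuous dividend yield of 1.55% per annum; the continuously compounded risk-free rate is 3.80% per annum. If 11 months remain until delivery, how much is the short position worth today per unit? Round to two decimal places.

Current fair forward for the remaining 11 months: F = S·e^((r − q)·T), (r − q) = 0.0380 − 0.0155 = 0.0225
F = 319.21 · e^(0.0225 × 11/12) = 319.21 × 1.020839 = 325.8620
Value of long forward = (F − K)·e^(−rT) = (325.8620 − 301.47) · e^(−0.0380·11/12)
= 24.3920 × 0.965766 = 23.56
Short position value = −(long value) = -A$23.56

-A$23.56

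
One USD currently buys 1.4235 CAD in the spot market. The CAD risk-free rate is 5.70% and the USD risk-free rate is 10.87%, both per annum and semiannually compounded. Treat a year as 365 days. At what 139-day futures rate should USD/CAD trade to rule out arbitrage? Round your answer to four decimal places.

By covered interest parity, F = S · (1+r_CAD/2)^(2T) / (1+r_USD/2)^(2T)
= 1.4235 × 1.021634 / 1.041133 = 1.4235 × 0.981271
F = 1.3968 CAD per USD

1.3968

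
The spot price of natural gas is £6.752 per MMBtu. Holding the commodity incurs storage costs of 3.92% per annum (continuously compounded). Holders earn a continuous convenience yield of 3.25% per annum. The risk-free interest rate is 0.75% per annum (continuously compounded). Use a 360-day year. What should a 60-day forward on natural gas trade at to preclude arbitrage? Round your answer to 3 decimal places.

£6.768 per MMBtu

Net carry = r + u − y = 0.0075 + 0.0392 − 0.0325 = 0.0142
F = S·e^((r+u−y)T) = 6.752 · e^(0.0142 × 60/360) = 6.752 · e^0.002367
= 6.752 × 1.002370 = £6.768 per MMBtu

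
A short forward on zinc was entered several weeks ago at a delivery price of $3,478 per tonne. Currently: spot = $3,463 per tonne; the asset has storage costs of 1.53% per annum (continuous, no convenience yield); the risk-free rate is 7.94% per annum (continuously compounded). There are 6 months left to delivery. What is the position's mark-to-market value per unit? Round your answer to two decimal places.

Current fair forward for the remaining 6 months: F = S·e^((r + u)·T), (r + u) = 0.0794 + 0.0153 = 0.0947
F = 3463 · e^(0.0947 × 6/12) = 3463 × 1.04848892 = 3630.9171
Value of long forward = (F − K)·e^(−rT) = (3630.9171 − 3478) · e^(−0.0794·6/12)
= 152.9171 × 0.96107772 = 146.97
Short position value = −(long value) = -$146.97

-$146.97 per tonne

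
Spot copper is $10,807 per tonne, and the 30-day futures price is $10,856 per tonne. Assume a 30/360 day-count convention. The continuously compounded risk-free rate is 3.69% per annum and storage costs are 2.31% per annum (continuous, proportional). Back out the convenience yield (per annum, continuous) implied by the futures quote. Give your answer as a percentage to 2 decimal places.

0.57%

F = S·e^((r+u−y)T) ⇒ (r+u−y) = ln(F/S)/T
ln(10856/10807) = 0.004524; /T ⇒ 0.054288
y = r + u − ln(F/S)/T = 0.0369 + 0.0231 − 0.054288 = 0.005712
y = 0.57%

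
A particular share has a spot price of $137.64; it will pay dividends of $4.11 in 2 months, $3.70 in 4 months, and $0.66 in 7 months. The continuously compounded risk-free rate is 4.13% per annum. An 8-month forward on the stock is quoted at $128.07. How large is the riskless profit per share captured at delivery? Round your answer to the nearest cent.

$4.80 per share

PV(dividends) I = 4.11·e^(−0.0413·2/12) + 3.70·e^(−0.0413·4/12) + 0.66·e^(−0.0413·7/12) = 8.3755
Fair forward F* = (S − I)·e^(rT) = (137.64 − 8.3755)·e^0.027533 = 129.2645 × 1.027916 = 132.8730
Market $128.07 < fair 132.8730: forward underpriced → reverse cash-and-carry (short the stock, invest proceeds at r, pay the dividends, go long the forward).
Profit at T = |F_mkt − F*| = |128.07 − 132.8730| = $4.80 per share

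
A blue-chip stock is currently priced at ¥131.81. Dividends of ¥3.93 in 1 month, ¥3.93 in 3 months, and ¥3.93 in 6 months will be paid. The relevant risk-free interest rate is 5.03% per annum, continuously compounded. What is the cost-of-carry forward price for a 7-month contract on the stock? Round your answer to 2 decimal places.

PV(dividends) I = 3.93·e^(−0.0503·1/12) + 3.93·e^(−0.0503·3/12) + 3.93·e^(−0.0503·6/12)
I = 3.9136 + 3.8809 + 3.8324 = 11.6269
F = (S − I)·e^(rT) = (131.81 − 11.6269) · e^(0.0503·7/12)
= 120.1831 · e^0.029342 = 120.1831 × 1.029777 = ¥123.76

¥123.76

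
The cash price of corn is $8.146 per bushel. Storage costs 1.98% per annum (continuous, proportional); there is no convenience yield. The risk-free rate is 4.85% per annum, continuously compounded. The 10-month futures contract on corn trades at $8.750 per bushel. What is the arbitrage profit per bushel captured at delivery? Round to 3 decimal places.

Fair futures: F* = S·e^(carry·T), with carry = (r + u) = 0.0485 + 0.0198 = 0.0683
F* = 8.146 · e^(0.0683 × 10/12) = 8.146 · e^0.056917 = 8.146 × 1.058568 = $8.6231
Market $8.750 > fair $8.6231: forward overpriced → cash-and-carry (buy spot, short the forward).
At maturity, profit = |F_mkt − F*| = |8.750 − 8.6231| = $0.127 per bushel

$0.127 per bushel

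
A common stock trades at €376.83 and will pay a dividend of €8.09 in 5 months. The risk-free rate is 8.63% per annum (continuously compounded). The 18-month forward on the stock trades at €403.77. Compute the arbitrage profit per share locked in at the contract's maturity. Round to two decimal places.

€16.26 per share

PV(dividends) I = 8.09·e^(−0.0863·5/12) = 7.8043
Fair forward F* = (S − I)·e^(rT) = (376.83 − 7.8043)·e^0.129450 = 369.0257 × 1.138202 = 420.0258
Market €403.77 < fair 420.0258: forward underpriced → reverse cash-and-carry (short the stock, invest proceeds at r, pay the dividends, go long the forward).
Profit at T = |F_mkt − F*| = |403.77 − 420.0258| = €16.26 per share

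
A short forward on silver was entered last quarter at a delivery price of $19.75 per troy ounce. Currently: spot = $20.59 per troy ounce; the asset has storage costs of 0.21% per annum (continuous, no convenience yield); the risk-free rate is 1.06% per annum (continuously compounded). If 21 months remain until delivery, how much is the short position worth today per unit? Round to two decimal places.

-$1.28 per troy ounce

Current fair forward for the remaining 21 months: F = S·e^((r + u)·T), (r + u) = 0.0106 + 0.0021 = 0.0127
F = 20.59 · e^(0.0127 × 21/12) = 20.59 × 1.022474 = 21.0527
Value of long forward = (F − K)·e^(−rT) = (21.0527 − 19.75) · e^(−0.0106·21/12)
= 1.3027 × 0.981621 = 1.28
Short position value = −(long value) = -$1.28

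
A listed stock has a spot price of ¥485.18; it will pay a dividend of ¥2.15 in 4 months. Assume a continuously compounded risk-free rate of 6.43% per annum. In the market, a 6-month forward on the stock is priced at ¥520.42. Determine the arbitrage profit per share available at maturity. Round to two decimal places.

¥21.56 per share

PV(dividends) I = 2.15·e^(−0.0643·4/12) = 2.1044
Fair forward F* = (S − I)·e^(rT) = (485.18 − 2.1044)·e^0.032150 = 483.0756 × 1.032672 = 498.8586
Market ¥520.42 > fair 498.8586: forward overpriced → cash-and-carry (borrow at r, buy the stock and collect the dividends, short the forward).
Profit at T = |F_mkt − F*| = |520.42 − 498.8586| = ¥21.56 per share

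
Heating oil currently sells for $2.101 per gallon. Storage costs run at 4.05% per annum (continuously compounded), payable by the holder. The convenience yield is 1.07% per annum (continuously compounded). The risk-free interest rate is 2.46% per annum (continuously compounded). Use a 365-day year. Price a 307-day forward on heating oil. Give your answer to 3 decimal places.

Net carry = r + u − y = 0.0246 + 0.0405 − 0.0107 = 0.0544
F = S·e^((r+u−y)T) = 2.101 · e^(0.0544 × 307/365) = 2.101 · e^0.045756
= 2.101 × 1.046819 = $2.199 per gallon

$2.199 per gallon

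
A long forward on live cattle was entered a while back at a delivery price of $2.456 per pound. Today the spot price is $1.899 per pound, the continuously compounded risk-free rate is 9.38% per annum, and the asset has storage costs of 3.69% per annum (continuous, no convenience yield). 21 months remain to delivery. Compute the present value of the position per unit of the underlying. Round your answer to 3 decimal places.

-$0.059 per pound

Current fair forward for the remaining 21 months: F = S·e^((r + u)·T), (r + u) = 0.0938 + 0.0369 = 0.1307
F = 1.899 · e^(0.1307 × 21/12) = 1.899 × 1.256996 = 2.3870
Value of long forward = (F − K)·e^(−rT) = (2.3870 − 2.456) · e^(−0.0938·21/12)
= -0.0690 × 0.848615 = -0.059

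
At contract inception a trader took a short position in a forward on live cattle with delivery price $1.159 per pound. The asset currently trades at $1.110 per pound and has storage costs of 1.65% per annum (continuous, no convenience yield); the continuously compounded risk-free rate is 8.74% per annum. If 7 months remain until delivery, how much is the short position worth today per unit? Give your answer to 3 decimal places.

-$0.019 per pound

Current fair forward for the remaining 7 months: F = S·e^((r + u)·T), (r + u) = 0.0874 + 0.0165 = 0.1039
F = 1.110 · e^(0.1039 × 7/12) = 1.110 × 1.062483 = 1.1794
Value of long forward = (F − K)·e^(−rT) = (1.1794 − 1.159) · e^(−0.0874·7/12)
= 0.0204 × 0.950295 = 0.019
Short position value = −(long value) = -$0.019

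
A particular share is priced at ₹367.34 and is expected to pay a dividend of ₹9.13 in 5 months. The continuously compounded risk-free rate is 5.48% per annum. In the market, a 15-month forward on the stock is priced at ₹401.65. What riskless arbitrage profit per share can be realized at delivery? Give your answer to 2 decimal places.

₹17.82 per share

PV(dividends) I = 9.13·e^(−0.0548·5/12) = 8.9239
Fair forward F* = (S − I)·e^(rT) = (367.34 − 8.9239)·e^0.068500 = 358.4161 × 1.070901 = 383.8282
Market ₹401.65 > fair 383.8282: forward overpriced → cash-and-carry (borrow at r, buy the stock and collect the dividends, short the forward).
Profit at T = |F_mkt − F*| = |401.65 − 383.8282| = ₹17.82 per share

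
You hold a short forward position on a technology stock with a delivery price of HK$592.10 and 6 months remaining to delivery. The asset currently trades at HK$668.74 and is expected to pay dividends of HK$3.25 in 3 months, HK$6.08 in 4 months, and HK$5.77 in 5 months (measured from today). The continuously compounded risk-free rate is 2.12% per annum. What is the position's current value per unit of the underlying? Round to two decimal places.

PV(remaining dividends) I = 3.25·e^(−0.0212·3/12) + 6.08·e^(−0.0212·4/12) + 5.77·e^(−0.0212·5/12) = 14.9893
Current forward F = (S − I)·e^(rT) = (668.74 − 14.9893)·e^(0.0212·6/12) = 653.7507 × 1.010656 = 660.7171
Value (long) = (F − K)·e^(−rT) = (660.7171 − 592.10) × 0.989456 = 67.8936
Short position value = −(long value) = -HK$67.89

-HK$67.89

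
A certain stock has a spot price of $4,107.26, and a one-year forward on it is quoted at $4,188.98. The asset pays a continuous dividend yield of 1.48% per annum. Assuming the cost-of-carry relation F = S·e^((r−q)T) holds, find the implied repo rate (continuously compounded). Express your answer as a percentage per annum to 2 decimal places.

3.45%

From F = S·e^((r−q)T): (r − q) = ln(F/S)/T
ln(4188.98/4107.26) = ln(1.019896) = 0.019701
(r − q) = 0.019701 / (12/12) = 0.019701
r = ln(F/S)/T + q = 0.019701 + 0.0148 = 0.034501
r = 3.45%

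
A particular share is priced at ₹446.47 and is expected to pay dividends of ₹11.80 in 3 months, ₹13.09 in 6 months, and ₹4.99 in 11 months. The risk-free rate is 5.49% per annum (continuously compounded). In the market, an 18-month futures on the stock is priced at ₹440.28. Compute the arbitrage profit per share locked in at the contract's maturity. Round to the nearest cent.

₹12.89 per share

PV(dividends) I = 11.80·e^(−0.0549·3/12) + 13.09·e^(−0.0549·6/12) + 4.99·e^(−0.0549·11/12) = 29.1198
Fair futures F* = (S − I)·e^(rT) = (446.47 − 29.1198)·e^0.082350 = 417.3502 × 1.085836 = 453.1739
Market ₹440.28 < fair 453.1739: forward underpriced → reverse cash-and-carry (short the stock, invest proceeds at r, pay the dividends, go long the forward).
Profit at T = |F_mkt − F*| = |440.28 − 453.1739| = ₹12.89 per share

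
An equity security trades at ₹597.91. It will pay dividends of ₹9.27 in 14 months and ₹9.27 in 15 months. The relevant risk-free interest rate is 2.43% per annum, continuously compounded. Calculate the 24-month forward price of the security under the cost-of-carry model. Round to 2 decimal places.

₹608.79

PV(dividends) I = 9.27·e^(−0.0243·14/12) + 9.27·e^(−0.0243·15/12)
I = 9.0109 + 8.9927 = 18.0036
F = (S − I)·e^(rT) = (597.91 − 18.0036) · e^(0.0243·24/12)
= 579.9064 · e^0.048600 = 579.9064 × 1.049800 = ₹608.79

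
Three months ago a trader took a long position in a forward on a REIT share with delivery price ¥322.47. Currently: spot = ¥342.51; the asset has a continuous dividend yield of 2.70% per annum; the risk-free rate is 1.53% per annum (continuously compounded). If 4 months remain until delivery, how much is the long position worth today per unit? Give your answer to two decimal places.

¥18.61

Current fair forward for the remaining 4 months: F = S·e^((r − q)·T), (r − q) = 0.0153 − 0.0270 = -0.0117
F = 342.51 · e^(-0.0117 × 4/12) = 342.51 × 0.996108 = 341.1770
Value of long forward = (F − K)·e^(−rT) = (341.1770 − 322.47) · e^(−0.0153·4/12)
= 18.7070 × 0.994913 = 18.61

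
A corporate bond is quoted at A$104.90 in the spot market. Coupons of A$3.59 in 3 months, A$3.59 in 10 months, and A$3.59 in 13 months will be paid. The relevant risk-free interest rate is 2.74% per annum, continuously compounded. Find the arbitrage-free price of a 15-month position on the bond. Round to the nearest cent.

PV(coupons) I = 3.59·e^(−0.0274·3/12) + 3.59·e^(−0.0274·10/12) + 3.59·e^(−0.0274·13/12)
I = 3.5655 + 3.5090 + 3.4850 = 10.5595
F = (S − I)·e^(rT) = (104.90 − 10.5595) · e^(0.0274·15/12)
= 94.3405 · e^0.034250 = 94.3405 × 1.034843 = A$97.63

A$97.63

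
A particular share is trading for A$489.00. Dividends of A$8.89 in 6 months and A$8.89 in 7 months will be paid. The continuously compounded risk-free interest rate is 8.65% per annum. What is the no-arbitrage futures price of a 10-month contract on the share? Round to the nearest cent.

A$507.32

PV(dividends) I = 8.89·e^(−0.0865·6/12) + 8.89·e^(−0.0865·7/12)
I = 8.5137 + 8.4526 = 16.9663
F = (S − I)·e^(rT) = (489.00 − 16.9663) · e^(0.0865·10/12)
= 472.0337 · e^0.072083 = 472.0337 × 1.074745 = A$507.32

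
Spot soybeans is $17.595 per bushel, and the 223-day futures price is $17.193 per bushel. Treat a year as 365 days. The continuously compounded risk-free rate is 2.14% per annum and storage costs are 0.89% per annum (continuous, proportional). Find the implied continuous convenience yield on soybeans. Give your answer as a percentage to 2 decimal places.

6.81%

F = S·e^((r+u−y)T) ⇒ (r+u−y) = ln(F/S)/T
ln(17.193/17.595) = -0.023112; /T ⇒ -0.037829
y = r + u − ln(F/S)/T = 0.0214 + 0.0089 + 0.037829 = 0.068129
y = 6.81%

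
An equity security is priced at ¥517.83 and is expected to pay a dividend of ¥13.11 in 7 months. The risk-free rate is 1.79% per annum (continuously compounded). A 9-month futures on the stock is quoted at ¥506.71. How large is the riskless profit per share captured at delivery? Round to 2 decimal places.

¥4.97 per share

PV(dividends) I = 13.11·e^(−0.0179·7/12) = 12.9738
Fair futures F* = (S − I)·e^(rT) = (517.83 − 12.9738)·e^0.013425 = 504.8562 × 1.013516 = 511.6798
Market ¥506.71 < fair 511.6798: forward underpriced → reverse cash-and-carry (short the stock, invest proceeds at r, pay the dividends, go long the forward).
Profit at T = |F_mkt − F*| = |506.71 − 511.6798| = ¥4.97 per share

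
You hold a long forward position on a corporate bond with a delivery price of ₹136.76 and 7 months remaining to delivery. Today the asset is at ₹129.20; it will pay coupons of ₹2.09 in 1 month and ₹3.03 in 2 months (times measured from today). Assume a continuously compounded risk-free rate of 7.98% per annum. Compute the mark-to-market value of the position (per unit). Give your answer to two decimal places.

PV(remaining coupons) I = 2.09·e^(−0.0798·1/12) + 3.03·e^(−0.0798·2/12) = 5.0661
Current forward F = (S − I)·e^(rT) = (129.20 − 5.0661)·e^(0.0798·7/12) = 124.1339 × 1.047650 = 130.0489
Value (long) = (F − K)·e^(−rT) = (130.0489 − 136.76) × 0.954517 = -6.4059
Value = -₹6.41

-₹6.41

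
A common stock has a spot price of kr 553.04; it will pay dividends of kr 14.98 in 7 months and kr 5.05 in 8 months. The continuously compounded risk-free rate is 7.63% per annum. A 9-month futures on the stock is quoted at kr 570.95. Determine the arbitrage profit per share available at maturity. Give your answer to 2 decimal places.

PV(dividends) I = 14.98·e^(−0.0763·7/12) + 5.05·e^(−0.0763·8/12) = 19.1274
Fair futures F* = (S − I)·e^(rT) = (553.04 − 19.1274)·e^0.057225 = 533.9126 × 1.058894 = 565.3568
Market kr 570.95 > fair 565.3568: forward overpriced → cash-and-carry (borrow at r, buy the stock and collect the dividends, short the forward).
Profit at T = |F_mkt − F*| = |570.95 − 565.3568| = kr 5.59 per share

kr 5.59 per share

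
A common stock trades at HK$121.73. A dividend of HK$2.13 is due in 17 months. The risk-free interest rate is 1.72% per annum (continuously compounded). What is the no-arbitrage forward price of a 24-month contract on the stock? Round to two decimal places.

PV(dividends) I = 2.13·e^(−0.0172·17/12)
I = 2.0787
F = (S − I)·e^(rT) = (121.73 − 2.0787) · e^(0.0172·24/12)
= 119.6513 · e^0.034400 = 119.6513 × 1.034999 = HK$123.84

HK$123.84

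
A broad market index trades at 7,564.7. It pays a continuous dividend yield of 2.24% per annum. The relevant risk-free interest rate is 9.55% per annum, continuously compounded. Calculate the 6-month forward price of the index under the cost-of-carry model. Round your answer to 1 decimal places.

7,846.3

F = S·e^((r − q)T) = 7564.7 · e^((0.0955 − 0.0224) × 6/12)
= 7564.7 · e^0.036550 = 7564.7 × 1.037226
F = 7,846.3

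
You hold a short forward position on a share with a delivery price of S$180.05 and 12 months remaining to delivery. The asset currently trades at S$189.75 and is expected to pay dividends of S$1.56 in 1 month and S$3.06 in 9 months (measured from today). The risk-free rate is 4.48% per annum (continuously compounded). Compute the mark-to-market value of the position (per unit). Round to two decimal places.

-S$13.08

PV(remaining dividends) I = 1.56·e^(−0.0448·1/12) + 3.06·e^(−0.0448·9/12) = 4.5131
Current forward F = (S − I)·e^(rT) = (189.75 − 4.5131)·e^(0.0448·12/12) = 185.2369 × 1.045819 = 193.7243
Value (long) = (F − K)·e^(−rT) = (193.7243 − 180.05) × 0.956189 = 13.0752
Short position value = −(long value) = -S$13.08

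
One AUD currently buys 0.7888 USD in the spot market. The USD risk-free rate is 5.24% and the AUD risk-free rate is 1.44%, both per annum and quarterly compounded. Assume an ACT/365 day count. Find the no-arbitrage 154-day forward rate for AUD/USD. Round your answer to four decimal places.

0.8014

By covered interest parity, F = S · (1+r_USD/4)^(4T) / (1+r_AUD/4)^(4T)
= 0.7888 × 1.022208 / 1.006083 = 0.7888 × 1.016028
F = 0.8014 USD per AUD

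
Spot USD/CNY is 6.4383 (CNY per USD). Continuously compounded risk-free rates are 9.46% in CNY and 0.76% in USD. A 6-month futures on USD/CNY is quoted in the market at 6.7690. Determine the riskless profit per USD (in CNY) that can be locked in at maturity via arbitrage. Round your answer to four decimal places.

Fair futures: F* = S·e^(carry·T), with carry = (r_CNY − r_USD) = 0.0946 − 0.0076 = 0.0870
F* = 6.4383 · e^(0.0870 × 6/12) = 6.4383 · e^0.043500 = 6.4383 × 1.044460 = 6.7245
Market 6.7690 > fair 6.7245: forward overpriced → cash-and-carry (buy spot, short the forward).
At maturity, profit = |F_mkt − F*| = |6.7690 − 6.7245| = 0.0445 per USD (in CNY)

0.0445 per USD (in CNY)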